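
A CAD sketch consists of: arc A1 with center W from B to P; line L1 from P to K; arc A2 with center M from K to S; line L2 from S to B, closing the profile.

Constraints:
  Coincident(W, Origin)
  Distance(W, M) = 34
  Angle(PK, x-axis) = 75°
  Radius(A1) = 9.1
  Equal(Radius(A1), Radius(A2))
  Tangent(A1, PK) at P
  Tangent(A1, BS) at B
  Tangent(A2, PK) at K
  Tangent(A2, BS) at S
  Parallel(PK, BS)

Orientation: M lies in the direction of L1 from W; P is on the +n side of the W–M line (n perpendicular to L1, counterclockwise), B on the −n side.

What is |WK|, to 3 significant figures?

35.2

The slot axis is L1's direction at 75.0°, so u = (cos 75.0°, sin 75.0°) = (0.259, 0.966) and n = (−sin 75.0°, cos 75.0°) = (-0.966, 0.259). W is at the origin and M lies 34.0 along u from W, so M = 34.0·u = (8.80, 32.8). Tangency of A1 to both parallel lines with radius 9.1 puts P and B at W ± 9.1·n: P = (-8.79, 2.36), B = (8.79, -2.36). Equal radii place K and S the same way about M: K = M + 9.1·n = (0.00992, 35.2), S = M − 9.1·n = (17.6, 30.5). Then |WK| = |K − W| = 35.2.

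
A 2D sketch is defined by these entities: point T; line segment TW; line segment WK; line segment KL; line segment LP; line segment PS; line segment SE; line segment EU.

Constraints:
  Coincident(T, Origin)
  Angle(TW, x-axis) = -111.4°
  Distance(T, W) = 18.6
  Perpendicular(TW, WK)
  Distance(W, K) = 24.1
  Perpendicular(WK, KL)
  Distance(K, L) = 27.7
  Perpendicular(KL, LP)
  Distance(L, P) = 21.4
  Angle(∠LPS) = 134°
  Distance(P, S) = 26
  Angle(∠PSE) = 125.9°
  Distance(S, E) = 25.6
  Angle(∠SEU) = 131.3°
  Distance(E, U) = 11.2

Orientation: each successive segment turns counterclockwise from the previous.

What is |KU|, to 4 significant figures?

33.60

T is at the origin; TW runs at -111.4° with length 18.6, so W = (-6.787, -17.32). TW is perpendicular to WK, so WK runs at -21.40°; with |WK| = 24.1, K = (15.65, -26.11). WK is perpendicular to KL, so KL runs at 68.60°; with |KL| = 27.7, L = (25.76, -0.3209). The perpendicularity gives LP at right angles to KL, so LP runs at 158.6°; with |LP| = 21.4, P = (5.834, 7.487). ∠LPS = 134.0° gives PS at -155.4° from the x-axis; with |PS| = 26.0, S = (-17.81, -3.336). ∠PSE = 125.9° gives SE at -101.3° from the x-axis; with |SE| = 25.6, E = (-22.82, -28.44). ∠SEU = 131.3° gives EU at -52.60° from the x-axis; with |EU| = 11.2, U = (-16.02, -37.34). Then |KU| = |U − K| = 33.60.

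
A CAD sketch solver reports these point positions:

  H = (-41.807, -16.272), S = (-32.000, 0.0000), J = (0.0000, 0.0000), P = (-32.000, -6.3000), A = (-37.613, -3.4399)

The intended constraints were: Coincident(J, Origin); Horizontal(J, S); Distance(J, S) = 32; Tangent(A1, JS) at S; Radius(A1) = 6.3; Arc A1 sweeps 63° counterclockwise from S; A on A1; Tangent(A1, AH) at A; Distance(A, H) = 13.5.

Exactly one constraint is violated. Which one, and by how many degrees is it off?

Tangent(A1, AH) at A — off by 8.90°.

J = (0.00, 0.00) ✓; J.y = 0.00, S.y = 0.00 ✓; |JS| = 32.00 ✓; ∠(PS, SJ) = 90.00° ✓; |PS| = 6.300 ✓; bearing(P→A) − bearing(P→S) = 63.00° ✓; |PA| = 6.300 ✓; ∠(PA, AH) = 81.10° ✗; |AH| = 13.50 ✓.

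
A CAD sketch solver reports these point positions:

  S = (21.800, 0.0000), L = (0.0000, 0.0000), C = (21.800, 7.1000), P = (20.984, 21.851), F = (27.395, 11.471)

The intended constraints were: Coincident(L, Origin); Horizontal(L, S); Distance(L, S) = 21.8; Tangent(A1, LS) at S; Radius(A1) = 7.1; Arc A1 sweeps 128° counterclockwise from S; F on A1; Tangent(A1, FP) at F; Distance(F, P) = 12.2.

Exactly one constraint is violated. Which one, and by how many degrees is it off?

Tangent(A1, FP) at F — off by 6.30°.

L = (0.00, 0.00) ✓; L.y = 0.00, S.y = 0.00 ✓; |LS| = 21.80 ✓; ∠(CS, SL) = 90.00° ✓; |CS| = 7.100 ✓; bearing(C→F) − bearing(C→S) = 128.0° ✓; |CF| = 7.100 ✓; ∠(CF, FP) = 96.30° ✗; |FP| = 12.20 ✓.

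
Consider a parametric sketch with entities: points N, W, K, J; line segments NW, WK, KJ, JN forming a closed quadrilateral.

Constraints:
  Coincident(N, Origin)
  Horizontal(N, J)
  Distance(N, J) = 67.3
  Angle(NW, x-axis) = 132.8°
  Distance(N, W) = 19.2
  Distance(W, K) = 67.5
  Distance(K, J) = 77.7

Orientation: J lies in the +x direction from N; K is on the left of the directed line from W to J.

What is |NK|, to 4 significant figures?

73.08

N is at the origin; NJ is horizontal with |NJ| = 67.3 and J in +x, so J = (67.3, 0). NW runs at 132.8° with |NW| = 19.2, so W = (-13.05, 14.09). K is determined by |WK| = 67.5 and |KJ| = 77.7 together: it lies at the intersection of circle(W, 67.5) and circle(J, 77.7). With |WJ| = 81.57, the foot of the radical line on WJ is 31.71 from W and the perpendicular offset is √(67.5² − 31.71²) = 59.59. Taking the left-of-WJ solution: K = (28.48, 67.31).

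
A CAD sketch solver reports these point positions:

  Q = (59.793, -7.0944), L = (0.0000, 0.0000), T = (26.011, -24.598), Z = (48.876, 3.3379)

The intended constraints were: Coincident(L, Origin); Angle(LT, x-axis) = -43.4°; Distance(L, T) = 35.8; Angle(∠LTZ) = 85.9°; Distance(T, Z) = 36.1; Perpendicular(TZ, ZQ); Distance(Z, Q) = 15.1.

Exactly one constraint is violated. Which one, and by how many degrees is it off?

Perpendicular(TZ, ZQ) — off by 4.40°.

L = (0.00, 0.00) ✓; LT at -43.40° ✓; |LT| = 35.80 ✓; ∠LTZ = 85.90° ✓; |TZ| = 36.10 ✓; ∠(TZ, ZQ) = 94.40° ✗; |ZQ| = 15.10 ✓.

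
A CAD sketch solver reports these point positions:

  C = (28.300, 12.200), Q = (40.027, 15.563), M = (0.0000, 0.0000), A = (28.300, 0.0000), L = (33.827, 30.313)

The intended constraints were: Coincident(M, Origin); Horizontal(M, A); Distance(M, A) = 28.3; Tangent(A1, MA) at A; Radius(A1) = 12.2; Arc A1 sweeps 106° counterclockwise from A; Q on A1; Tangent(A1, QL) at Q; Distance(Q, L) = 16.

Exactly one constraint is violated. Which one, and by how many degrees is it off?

Tangent(A1, QL) at Q — off by 6.80°.

M = (0.00, 0.00) ✓; M.y = 0.00, A.y = 0.00 ✓; |MA| = 28.30 ✓; ∠(CA, AM) = 90.00° ✓; |CA| = 12.20 ✓; bearing(C→Q) − bearing(C→A) = 106.0° ✓; |CQ| = 12.20 ✓; ∠(CQ, QL) = 83.20° ✗; |QL| = 16.00 ✓.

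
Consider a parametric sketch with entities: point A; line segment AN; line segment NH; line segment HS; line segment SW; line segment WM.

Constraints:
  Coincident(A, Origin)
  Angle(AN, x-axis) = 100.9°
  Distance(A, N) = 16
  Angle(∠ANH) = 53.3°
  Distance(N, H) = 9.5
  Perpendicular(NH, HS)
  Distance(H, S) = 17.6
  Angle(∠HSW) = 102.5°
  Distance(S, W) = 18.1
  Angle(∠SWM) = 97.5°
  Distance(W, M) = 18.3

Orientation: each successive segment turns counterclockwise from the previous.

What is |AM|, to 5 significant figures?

25.456

A is at the origin; AN runs at 100.9° with length 16.0, so N = (-3.0255, 15.711). ∠ANH = 53.3° gives NH at -132.40° from the x-axis; with |NH| = 9.5, H = (-9.4314, 8.6960). The perpendicularity gives HS at right angles to NH, so HS runs at -42.400°; with |HS| = 17.6, S = (3.5654, -3.1717). ∠HSW = 102.5° gives SW at 35.100° from the x-axis; with |SW| = 18.1, W = (18.374, 7.2359). ∠SWM = 97.5° gives WM at 117.60° from the x-axis; with |WM| = 18.3, M = (9.8956, 23.453). Then |AM| = |M − A| = 25.456.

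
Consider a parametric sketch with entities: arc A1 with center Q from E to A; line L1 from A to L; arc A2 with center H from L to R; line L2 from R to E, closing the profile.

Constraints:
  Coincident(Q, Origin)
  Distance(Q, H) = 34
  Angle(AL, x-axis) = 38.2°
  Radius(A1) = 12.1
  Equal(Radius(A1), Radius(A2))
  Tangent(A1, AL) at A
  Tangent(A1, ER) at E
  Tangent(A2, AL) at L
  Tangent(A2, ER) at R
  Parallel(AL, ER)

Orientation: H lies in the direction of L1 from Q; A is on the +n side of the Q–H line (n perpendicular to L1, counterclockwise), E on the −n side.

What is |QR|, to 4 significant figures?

36.09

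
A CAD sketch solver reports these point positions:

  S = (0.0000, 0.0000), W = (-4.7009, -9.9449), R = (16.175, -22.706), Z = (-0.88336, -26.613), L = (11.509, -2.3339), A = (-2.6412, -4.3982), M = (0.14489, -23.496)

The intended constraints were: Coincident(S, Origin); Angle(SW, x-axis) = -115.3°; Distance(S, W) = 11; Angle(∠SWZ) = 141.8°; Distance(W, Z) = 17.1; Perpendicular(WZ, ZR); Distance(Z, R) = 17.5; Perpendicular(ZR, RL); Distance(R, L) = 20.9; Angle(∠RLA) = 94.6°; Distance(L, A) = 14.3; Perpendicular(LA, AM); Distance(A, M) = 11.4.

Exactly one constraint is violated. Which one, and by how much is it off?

Distance(A, M) = 11.4 — off by 7.90.

S = (0.00, 0.00) ✓; SW at -115.3° ✓; |SW| = 11.00 ✓; ∠SWZ = 141.8° ✓; |WZ| = 17.10 ✓; ∠(WZ, ZR) = 90.00° ✓; |ZR| = 17.50 ✓; ∠(ZR, RL) = 90.00° ✓; |RL| = 20.90 ✓; ∠RLA = 94.60° ✓; |LA| = 14.30 ✓; ∠(LA, AM) = 90.00° ✓; |AM| = 19.30 ✗.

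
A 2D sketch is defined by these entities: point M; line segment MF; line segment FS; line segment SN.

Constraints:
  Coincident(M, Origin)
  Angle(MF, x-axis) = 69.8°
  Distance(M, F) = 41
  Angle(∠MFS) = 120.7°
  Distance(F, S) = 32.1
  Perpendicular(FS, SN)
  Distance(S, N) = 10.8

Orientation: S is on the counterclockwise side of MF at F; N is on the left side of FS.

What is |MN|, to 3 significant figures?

58.4

∠MFS = 120.7°, so FS runs at 69.8° + (180° − 120.7°) = 129° from the x-axis; with |FS| = 32.1, S = F + 32.1·(cos 129°, sin 129°) = (-6.09, 63.4). The perpendicularity gives SN at right angles to FS; with |SN| = 10.8 on the left of FS, N = S + 10.8·(-0.776, -0.631) = (-14.5, 56.6). Then |MN| = |N − M| = 58.4.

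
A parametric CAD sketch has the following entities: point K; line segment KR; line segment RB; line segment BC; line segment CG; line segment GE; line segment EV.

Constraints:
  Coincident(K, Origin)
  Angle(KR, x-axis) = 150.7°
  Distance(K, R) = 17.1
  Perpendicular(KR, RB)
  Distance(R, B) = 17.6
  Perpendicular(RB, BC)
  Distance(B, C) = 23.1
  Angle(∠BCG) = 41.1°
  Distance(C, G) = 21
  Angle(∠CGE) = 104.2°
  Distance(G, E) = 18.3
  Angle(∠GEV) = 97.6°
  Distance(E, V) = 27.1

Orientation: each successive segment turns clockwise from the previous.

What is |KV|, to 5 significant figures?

40.332

K is at the origin; KR runs at 150.7° with length 17.1, so R = (-14.912, 8.3684). KR is perpendicular to RB, so RB runs at 60.700°; with |RB| = 17.6, B = (-6.2993, 23.717). RB ⟂ BC, so BC runs at -29.300°; with |BC| = 23.1, C = (13.846, 12.412). ∠BCG = 41.1° gives CG at -168.20° from the x-axis; with |CG| = 21.0, G = (-6.7107, 8.1177). ∠CGE = 104.2° gives GE at 116.00° from the x-axis; with |GE| = 18.3, E = (-14.733, 24.566). ∠GEV = 97.6° gives EV at 33.600° from the x-axis; with |EV| = 27.1, V = (7.8393, 39.563). Then |KV| = |V − K| = 40.332.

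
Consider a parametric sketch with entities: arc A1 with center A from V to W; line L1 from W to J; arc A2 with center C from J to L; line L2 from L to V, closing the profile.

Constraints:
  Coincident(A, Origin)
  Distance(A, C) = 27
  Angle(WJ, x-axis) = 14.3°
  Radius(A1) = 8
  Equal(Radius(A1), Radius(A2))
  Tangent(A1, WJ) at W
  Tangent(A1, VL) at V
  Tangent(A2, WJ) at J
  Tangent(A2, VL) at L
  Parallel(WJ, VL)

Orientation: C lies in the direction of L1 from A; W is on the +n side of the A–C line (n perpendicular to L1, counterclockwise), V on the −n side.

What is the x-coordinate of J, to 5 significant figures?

24.187

The slot axis is L1's direction at 14.3°, so u = (cos 14.3°, sin 14.3°) = (0.96902, 0.24700) and n = (−sin 14.3°, cos 14.3°) = (-0.24700, 0.96902). A is at the origin and C lies 27.0 along u from A, so C = 27.0·u = (26.163, 6.6690). Tangency of A1 to both parallel lines with radius 8.0 puts W and V at A ± 8.0·n: W = (-1.9760, 7.7521), V = (1.9760, -7.7521). Equal radii place J and L the same way about C: J = C + 8.0·n = (24.187, 14.421), L = C − 8.0·n = (28.139, -1.0832). So J.x = 24.187.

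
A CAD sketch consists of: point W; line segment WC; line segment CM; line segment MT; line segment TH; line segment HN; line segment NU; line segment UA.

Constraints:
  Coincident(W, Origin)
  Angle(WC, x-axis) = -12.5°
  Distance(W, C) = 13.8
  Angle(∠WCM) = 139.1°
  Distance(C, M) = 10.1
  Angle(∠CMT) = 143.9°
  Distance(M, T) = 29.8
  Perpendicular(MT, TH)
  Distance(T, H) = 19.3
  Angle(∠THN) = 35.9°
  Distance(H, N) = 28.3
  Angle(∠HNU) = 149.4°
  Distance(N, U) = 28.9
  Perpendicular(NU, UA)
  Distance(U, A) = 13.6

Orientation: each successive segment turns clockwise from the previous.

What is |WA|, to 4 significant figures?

63.75

W is at the origin; WC runs at -12.5° with length 13.8, so C = (13.47, -2.987). ∠WCM = 139.1° gives CM at -53.40° from the x-axis; with |CM| = 10.1, M = (19.49, -11.10). ∠CMT = 143.9° gives MT at -89.50° from the x-axis; with |MT| = 29.8, T = (19.75, -40.89). MT is perpendicular to TH, so TH runs at -179.5°; with |TH| = 19.3, H = (0.4555, -41.06). ∠THN = 35.9° gives HN at 36.40° from the x-axis; with |HN| = 28.3, N = (23.23, -24.27). ∠HNU = 149.4° gives NU at 5.800° from the x-axis; with |NU| = 28.9, U = (51.99, -21.35). NU is perpendicular to UA, so UA runs at -84.20°; with |UA| = 13.6, A = (53.36, -34.88). Then |WA| = |A − W| = 63.75.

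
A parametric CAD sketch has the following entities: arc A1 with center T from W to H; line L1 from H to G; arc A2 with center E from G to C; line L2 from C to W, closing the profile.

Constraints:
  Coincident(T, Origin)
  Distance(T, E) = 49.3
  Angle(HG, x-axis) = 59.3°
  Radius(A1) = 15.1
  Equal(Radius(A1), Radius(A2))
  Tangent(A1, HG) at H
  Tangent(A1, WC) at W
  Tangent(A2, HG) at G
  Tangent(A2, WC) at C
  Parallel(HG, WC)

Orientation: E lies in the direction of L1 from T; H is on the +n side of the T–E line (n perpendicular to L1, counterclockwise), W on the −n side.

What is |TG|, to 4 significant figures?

51.56

The slot axis is L1's direction at 59.3°, so u = (cos 59.3°, sin 59.3°) = (0.5105, 0.8599) and n = (−sin 59.3°, cos 59.3°) = (-0.8599, 0.5105). T is at the origin and E lies 49.3 along u from T, so E = 49.3·u = (25.17, 42.39). Tangency of A1 to both parallel lines with radius 15.1 puts H and W at T ± 15.1·n: H = (-12.98, 7.709), W = (12.98, -7.709). Equal radii place G and C the same way about E: G = E + 15.1·n = (12.19, 50.10), C = E − 15.1·n = (38.15, 34.68). Then |TG| = |G − T| = 51.56.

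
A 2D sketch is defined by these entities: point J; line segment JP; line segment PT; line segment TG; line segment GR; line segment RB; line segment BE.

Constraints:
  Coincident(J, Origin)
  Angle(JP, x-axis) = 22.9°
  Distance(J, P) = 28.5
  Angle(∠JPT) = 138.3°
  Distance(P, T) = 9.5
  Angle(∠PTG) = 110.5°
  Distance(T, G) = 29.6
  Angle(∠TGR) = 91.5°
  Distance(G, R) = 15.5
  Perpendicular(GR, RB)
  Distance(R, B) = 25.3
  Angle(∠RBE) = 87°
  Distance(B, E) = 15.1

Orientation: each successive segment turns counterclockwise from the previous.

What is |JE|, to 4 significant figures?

34.46

J is at the origin; JP runs at 22.9° with length 28.5, so P = (26.25, 11.09). ∠JPT = 138.3° gives PT at 64.60° from the x-axis; with |PT| = 9.5, T = (30.33, 19.67). ∠PTG = 110.5° gives TG at 134.1° from the x-axis; with |TG| = 29.6, G = (9.730, 40.93). ∠TGR = 91.5° gives GR at -137.4° from the x-axis; with |GR| = 15.5, R = (-1.680, 30.44). GR is perpendicular to RB, so RB runs at -47.40°; with |RB| = 25.3, B = (15.45, 11.81). ∠RBE = 87.0° gives BE at 45.60° from the x-axis; with |BE| = 15.1, E = (26.01, 22.60). Then |JE| = |E − J| = 34.46.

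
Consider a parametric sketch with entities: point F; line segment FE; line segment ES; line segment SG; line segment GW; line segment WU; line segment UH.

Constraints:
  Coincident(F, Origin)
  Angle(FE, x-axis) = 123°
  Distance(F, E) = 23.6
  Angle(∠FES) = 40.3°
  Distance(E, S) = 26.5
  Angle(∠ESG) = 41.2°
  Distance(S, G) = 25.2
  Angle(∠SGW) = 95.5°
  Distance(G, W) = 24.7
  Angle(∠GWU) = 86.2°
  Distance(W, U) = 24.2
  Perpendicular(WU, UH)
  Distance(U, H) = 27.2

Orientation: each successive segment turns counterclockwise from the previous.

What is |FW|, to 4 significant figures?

32.44

F is at the origin; FE runs at 123.0° with length 23.6, so E = (-12.85, 19.79). ∠FES = 40.3° gives ES at -97.30° from the x-axis; with |ES| = 26.5, S = (-16.22, -6.493). ∠ESG = 41.2° gives SG at 41.50° from the x-axis; with |SG| = 25.2, G = (2.653, 10.21). ∠SGW = 95.5° gives GW at 126.0° from the x-axis; with |GW| = 24.7, W = (-11.87, 30.19). Then |FW| = |W − F| = 32.44.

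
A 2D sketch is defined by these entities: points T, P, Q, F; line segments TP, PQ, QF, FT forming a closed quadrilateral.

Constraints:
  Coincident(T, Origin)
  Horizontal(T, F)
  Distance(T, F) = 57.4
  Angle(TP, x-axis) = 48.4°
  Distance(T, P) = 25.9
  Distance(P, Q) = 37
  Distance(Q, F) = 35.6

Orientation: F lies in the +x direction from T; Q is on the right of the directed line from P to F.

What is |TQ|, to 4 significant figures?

30.76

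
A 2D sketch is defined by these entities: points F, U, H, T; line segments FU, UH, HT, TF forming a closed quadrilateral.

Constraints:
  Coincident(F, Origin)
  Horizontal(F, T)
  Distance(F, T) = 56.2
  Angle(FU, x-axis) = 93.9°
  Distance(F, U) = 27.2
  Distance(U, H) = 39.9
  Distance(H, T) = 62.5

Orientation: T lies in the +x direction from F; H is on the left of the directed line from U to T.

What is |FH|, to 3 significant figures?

61.2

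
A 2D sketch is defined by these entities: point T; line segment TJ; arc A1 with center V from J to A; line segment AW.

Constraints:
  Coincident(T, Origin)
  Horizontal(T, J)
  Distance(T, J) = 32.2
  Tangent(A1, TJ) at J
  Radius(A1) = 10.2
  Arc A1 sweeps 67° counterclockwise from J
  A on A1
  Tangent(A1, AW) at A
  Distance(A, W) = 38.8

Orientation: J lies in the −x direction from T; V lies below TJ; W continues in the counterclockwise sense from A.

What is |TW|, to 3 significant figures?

70.6

On A1, J sits at bearing 90° from V; a 67° counterclockwise sweep puts A at bearing 157°, so A = V + 10.2·(cos 157°, sin 157°) = (-41.6, -6.21). Tangency of A1 to AW means the radius VA is perpendicular to AW, so AW runs along (−sin 157°, cos 157°); with |AW| = 38.8, W = (-56.7, -41.9). Then |TW| = |W − T| = 70.6.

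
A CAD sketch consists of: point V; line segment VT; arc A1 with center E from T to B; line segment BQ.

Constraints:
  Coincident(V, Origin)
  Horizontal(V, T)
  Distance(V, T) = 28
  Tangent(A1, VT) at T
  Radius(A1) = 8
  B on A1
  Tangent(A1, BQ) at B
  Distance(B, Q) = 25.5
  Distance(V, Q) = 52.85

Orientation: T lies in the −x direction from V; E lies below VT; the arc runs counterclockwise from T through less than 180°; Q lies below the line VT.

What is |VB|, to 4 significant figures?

35.98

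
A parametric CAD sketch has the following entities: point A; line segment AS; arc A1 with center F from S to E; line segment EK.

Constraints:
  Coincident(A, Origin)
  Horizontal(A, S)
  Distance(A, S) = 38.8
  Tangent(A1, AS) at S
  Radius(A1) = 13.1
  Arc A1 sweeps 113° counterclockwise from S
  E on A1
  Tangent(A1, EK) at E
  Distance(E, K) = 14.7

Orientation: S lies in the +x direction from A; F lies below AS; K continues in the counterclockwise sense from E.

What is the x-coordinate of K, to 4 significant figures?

32.49

A is at the origin; A and S share the same y with |AS| = 38.8 and S on the +x side, so S = (38.80, 0.000). A1 meets AS tangentially, so FS is at right angles to AS, so F = S + (0, -13.1) = (38.80, -13.10). On A1, S sits at bearing 90° from F; a 113° counterclockwise sweep puts E at bearing 203°, so E = F + 13.1·(cos 203°, sin 203°) = (26.74, -18.22). Since A1 is tangent to EK there, FE ⟂ EK, so EK runs along (−sin 203°, cos 203°); with |EK| = 14.7, K = (32.49, -31.75). So K.x = 32.49.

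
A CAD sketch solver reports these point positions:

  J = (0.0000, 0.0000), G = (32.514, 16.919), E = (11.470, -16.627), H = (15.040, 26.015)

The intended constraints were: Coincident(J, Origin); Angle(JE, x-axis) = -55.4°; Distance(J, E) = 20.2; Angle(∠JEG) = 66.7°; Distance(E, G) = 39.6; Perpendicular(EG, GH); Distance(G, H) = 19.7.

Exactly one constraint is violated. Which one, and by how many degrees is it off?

Perpendicular(EG, GH) — off by 4.60°.

J = (0.00, 0.00) ✓; JE at -55.40° ✓; |JE| = 20.20 ✓; ∠JEG = 66.70° ✓; |EG| = 39.60 ✓; ∠(EG, GH) = 94.60° ✗; |GH| = 19.70 ✓.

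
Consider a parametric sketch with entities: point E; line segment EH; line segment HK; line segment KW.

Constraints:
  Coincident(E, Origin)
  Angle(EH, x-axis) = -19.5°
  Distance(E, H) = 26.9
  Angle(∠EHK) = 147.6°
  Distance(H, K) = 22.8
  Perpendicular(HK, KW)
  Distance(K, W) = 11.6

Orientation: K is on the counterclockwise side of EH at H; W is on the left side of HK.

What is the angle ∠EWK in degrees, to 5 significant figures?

93.538°

E is at the origin; EH runs at -19.5° with length 26.9, so H = 26.9·(cos -19.5°, sin -19.5°) = (25.357, -8.9794). ∠EHK = 147.6°, so HK runs at -19.5° + (180° − 147.6°) = 12.900° from the x-axis; with |HK| = 22.8, K = H + 22.8·(cos 12.900°, sin 12.900°) = (47.582, -3.8893). HK is perpendicular to KW; with |KW| = 11.6 on the left of HK, W = K + 11.6·(-0.22325, 0.97476) = (44.992, 7.4179). Then cos ∠EWK = WE·WK / (|WE||WK|), giving 93.538°.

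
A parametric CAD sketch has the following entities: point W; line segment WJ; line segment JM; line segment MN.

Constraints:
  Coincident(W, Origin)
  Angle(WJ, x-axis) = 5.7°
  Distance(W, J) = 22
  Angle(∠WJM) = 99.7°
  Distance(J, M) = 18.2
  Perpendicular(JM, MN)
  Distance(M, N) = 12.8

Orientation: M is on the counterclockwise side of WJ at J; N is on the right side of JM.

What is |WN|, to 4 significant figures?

40.86

W is at the origin; WJ runs at 5.7° with length 22.0, so J = 22.0·(cos 5.7°, sin 5.7°) = (21.89, 2.185). ∠WJM = 99.7°, so JM runs at 5.7° + (180° − 99.7°) = 86.00° from the x-axis; with |JM| = 18.2, M = J + 18.2·(cos 86.00°, sin 86.00°) = (23.16, 20.34). The perpendicularity gives MN at right angles to JM; with |MN| = 12.8 on the right of JM, N = M + 12.8·(0.9976, -0.06976) = (35.93, 19.45). Then |WN| = |N − W| = 40.86.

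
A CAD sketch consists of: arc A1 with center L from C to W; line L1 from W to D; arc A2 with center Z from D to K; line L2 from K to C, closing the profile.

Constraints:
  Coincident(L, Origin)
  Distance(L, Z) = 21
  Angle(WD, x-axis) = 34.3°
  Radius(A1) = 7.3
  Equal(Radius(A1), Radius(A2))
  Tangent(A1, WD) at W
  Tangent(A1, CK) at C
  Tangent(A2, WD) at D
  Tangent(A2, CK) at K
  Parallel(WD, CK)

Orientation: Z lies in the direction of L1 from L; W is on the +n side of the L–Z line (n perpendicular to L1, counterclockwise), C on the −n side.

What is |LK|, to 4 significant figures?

22.23

The slot axis is L1's direction at 34.3°, so u = (cos 34.3°, sin 34.3°) = (0.8261, 0.5635) and n = (−sin 34.3°, cos 34.3°) = (-0.5635, 0.8261). L is at the origin and Z lies 21.0 along u from L, so Z = 21.0·u = (17.35, 11.83). Tangency of A1 to both parallel lines with radius 7.3 puts W and C at L ± 7.3·n: W = (-4.114, 6.031), C = (4.114, -6.031). Equal radii place D and K the same way about Z: D = Z + 7.3·n = (13.23, 17.86), K = Z − 7.3·n = (21.46, 5.804). Then |LK| = |K − L| = 22.23.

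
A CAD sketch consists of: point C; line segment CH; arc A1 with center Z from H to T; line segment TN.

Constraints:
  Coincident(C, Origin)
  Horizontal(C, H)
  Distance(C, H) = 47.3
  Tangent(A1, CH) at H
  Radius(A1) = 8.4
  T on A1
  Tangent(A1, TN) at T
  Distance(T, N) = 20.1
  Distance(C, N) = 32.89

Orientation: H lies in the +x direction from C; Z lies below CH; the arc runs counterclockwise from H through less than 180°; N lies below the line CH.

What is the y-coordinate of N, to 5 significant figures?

-17.808

C is at the origin; CH is horizontal with |CH| = 47.3 and H on the +x side, so H = (47.300, 0.0000). Tangency of A1 to CH means the radius ZH is perpendicular to CH, so Z = H + (0, -8.4) = (47.300, -8.4000). Since ZT ⟂ TN (tangency), |ZN| = √(8.4² + 20.1²) = 21.785 regardless of where T sits on A1. So N lies on both circle(C, 32.89) and circle(Z, 21.785); the below-CH intersection is N = (27.652, -17.808). T is the foot of the tangent from N: T = (41.031, -2.8085).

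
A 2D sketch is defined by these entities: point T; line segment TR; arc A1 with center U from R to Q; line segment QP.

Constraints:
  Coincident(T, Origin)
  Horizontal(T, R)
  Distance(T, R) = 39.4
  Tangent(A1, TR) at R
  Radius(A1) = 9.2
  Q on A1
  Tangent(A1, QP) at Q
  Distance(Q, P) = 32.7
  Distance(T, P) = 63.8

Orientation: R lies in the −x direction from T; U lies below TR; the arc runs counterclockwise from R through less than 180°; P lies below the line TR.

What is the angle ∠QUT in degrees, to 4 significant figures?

168.0°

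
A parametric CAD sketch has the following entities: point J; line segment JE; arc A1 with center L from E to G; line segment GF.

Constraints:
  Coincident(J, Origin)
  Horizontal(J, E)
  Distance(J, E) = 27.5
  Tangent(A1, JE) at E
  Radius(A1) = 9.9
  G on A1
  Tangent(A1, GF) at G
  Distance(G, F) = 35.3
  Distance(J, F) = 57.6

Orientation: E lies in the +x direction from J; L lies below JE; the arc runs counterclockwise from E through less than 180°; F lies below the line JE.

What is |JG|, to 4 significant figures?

23.64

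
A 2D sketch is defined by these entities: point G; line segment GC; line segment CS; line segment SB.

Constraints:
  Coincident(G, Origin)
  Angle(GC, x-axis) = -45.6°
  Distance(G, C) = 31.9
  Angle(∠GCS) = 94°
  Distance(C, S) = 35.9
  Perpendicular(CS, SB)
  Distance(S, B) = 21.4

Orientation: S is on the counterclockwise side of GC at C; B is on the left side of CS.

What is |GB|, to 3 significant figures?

39.5

G is at the origin; GC runs at -45.6° with length 31.9, so C = 31.9·(cos -45.6°, sin -45.6°) = (22.3, -22.8). ∠GCS = 94.0°, so CS runs at -45.6° + (180° − 94.0°) = 40.4° from the x-axis; with |CS| = 35.9, S = C + 35.9·(cos 40.4°, sin 40.4°) = (49.7, 0.476). CS is perpendicular to SB; with |SB| = 21.4 on the left of CS, B = S + 21.4·(-0.648, 0.762) = (35.8, 16.8). Then |GB| = |B − G| = 39.5.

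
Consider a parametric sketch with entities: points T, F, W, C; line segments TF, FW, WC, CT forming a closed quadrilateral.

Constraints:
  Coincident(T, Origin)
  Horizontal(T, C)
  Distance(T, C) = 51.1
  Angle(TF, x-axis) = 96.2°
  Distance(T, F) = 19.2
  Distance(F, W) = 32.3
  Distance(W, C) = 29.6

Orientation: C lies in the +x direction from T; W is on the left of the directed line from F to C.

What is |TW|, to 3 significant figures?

36.7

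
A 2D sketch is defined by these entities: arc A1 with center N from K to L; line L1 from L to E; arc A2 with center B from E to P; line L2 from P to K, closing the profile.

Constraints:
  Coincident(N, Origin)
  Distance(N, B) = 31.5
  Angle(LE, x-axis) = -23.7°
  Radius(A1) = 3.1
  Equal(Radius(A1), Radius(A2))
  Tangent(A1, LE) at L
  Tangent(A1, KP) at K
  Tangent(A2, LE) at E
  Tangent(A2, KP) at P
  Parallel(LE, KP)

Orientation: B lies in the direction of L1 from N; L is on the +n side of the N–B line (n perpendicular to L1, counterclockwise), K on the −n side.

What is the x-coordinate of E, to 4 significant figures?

30.09

The slot axis is L1's direction at -23.7°, so u = (cos -23.7°, sin -23.7°) = (0.9157, -0.4019) and n = (−sin -23.7°, cos -23.7°) = (0.4019, 0.9157). N is at the origin and B lies 31.5 along u from N, so B = 31.5·u = (28.84, -12.66). Tangency of A1 to both parallel lines with radius 3.1 puts L and K at N ± 3.1·n: L = (1.246, 2.839), K = (-1.246, -2.839). Equal radii place E and P the same way about B: E = B + 3.1·n = (30.09, -9.823), P = B − 3.1·n = (27.60, -15.50). So E.x = 30.09.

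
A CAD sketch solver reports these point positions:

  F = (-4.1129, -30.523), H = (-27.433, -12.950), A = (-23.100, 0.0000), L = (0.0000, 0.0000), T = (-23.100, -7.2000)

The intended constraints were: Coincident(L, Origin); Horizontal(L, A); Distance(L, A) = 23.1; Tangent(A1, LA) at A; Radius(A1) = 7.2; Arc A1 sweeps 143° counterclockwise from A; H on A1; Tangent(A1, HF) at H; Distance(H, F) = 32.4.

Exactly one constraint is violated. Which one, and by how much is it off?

Distance(H, F) = 32.4 — off by 3.20.

L = (0.00, 0.00) ✓; L.y = 0.00, A.y = 0.00 ✓; |LA| = 23.10 ✓; ∠(TA, AL) = 90.00° ✓; |TA| = 7.200 ✓; bearing(T→H) − bearing(T→A) = 143.0° ✓; |TH| = 7.200 ✓; ∠(TH, HF) = 90.00° ✓; |HF| = 29.20 ✗.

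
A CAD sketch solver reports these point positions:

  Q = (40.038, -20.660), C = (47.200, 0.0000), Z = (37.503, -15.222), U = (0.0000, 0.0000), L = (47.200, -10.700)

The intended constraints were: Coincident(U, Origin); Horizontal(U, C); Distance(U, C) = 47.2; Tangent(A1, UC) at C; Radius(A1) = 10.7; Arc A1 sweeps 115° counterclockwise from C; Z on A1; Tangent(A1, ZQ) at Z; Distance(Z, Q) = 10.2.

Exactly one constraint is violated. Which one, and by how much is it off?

Distance(Z, Q) = 10.2 — off by 4.20.

U = (0.00, 0.00) ✓; U.y = 0.00, C.y = 0.00 ✓; |UC| = 47.20 ✓; ∠(LC, CU) = 90.00° ✓; |LC| = 10.70 ✓; bearing(L→Z) − bearing(L→C) = 115.0° ✓; |LZ| = 10.70 ✓; ∠(LZ, ZQ) = 90.01° ✓; |ZQ| = 6.000 ✗.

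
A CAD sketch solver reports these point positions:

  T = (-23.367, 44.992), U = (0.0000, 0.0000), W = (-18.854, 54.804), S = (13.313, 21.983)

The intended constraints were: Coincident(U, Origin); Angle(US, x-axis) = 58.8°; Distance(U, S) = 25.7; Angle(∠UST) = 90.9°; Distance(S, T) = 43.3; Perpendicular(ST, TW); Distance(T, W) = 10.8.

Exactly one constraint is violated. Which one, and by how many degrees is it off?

Perpendicular(ST, TW) — off by 7.40°.

U = (0.00, 0.00) ✓; US at 58.80° ✓; |US| = 25.70 ✓; ∠UST = 90.90° ✓; |ST| = 43.30 ✓; ∠(ST, TW) = 82.60° ✗; |TW| = 10.80 ✓.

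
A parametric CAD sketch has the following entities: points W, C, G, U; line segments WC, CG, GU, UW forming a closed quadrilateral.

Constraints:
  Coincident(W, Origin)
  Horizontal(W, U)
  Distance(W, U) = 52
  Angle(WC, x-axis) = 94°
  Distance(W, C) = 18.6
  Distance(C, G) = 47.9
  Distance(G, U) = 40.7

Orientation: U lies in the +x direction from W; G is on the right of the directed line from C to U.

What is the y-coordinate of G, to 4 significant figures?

-24.57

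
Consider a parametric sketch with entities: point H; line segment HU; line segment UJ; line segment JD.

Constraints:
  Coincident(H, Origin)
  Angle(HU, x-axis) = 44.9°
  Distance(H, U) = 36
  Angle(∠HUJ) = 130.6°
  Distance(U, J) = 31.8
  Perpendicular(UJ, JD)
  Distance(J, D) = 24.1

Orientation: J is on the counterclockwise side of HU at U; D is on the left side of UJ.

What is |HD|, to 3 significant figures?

55.3

H is at the origin; HU runs at 44.9° with length 36.0, so U = 36.0·(cos 44.9°, sin 44.9°) = (25.5, 25.4). ∠HUJ = 130.6°, so UJ runs at 44.9° + (180° − 130.6°) = 94.3° from the x-axis; with |UJ| = 31.8, J = U + 31.8·(cos 94.3°, sin 94.3°) = (23.1, 57.1). UJ is perpendicular to JD; with |JD| = 24.1 on the left of UJ, D = J + 24.1·(-0.997, -0.0750) = (-0.916, 55.3). Then |HD| = |D − H| = 55.3.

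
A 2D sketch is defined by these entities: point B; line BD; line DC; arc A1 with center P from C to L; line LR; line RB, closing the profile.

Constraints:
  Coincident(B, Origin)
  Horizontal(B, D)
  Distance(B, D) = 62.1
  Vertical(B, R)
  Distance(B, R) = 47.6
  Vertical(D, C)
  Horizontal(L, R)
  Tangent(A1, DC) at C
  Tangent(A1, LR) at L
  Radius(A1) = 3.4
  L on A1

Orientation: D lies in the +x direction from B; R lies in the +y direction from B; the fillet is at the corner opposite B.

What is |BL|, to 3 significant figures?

75.6

B is at the origin; B and D share the same y with |BD| = 62.1 and D on the +x side, so D = (62.1, 0.00). B and R share the same x with |BR| = 47.6 and R on the +y side, so R = (0.00, 47.6). The virtual corner opposite B is at (62.1, 47.6). Since A1 is tangent to DC there, PC ⟂ DC and the tangent condition forces PL to be normal to LR, with radius 3.4, so the center P sits 3.4 in from both sides at P = (58.7, 44.2). That places the tangent points at C = (62.1, 44.2) on DC and L = (58.7, 47.6) on LR. Then |BL| = |L − B| = 75.6.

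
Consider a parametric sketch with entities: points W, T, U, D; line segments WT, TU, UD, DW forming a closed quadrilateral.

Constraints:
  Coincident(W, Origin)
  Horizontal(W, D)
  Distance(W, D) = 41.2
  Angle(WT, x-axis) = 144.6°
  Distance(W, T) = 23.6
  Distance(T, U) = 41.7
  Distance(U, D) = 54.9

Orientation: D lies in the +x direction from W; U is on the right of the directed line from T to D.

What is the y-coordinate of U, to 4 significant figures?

-26.21

Checks: |TU| = 41.70 ✓; |UD| = 54.90 ✓.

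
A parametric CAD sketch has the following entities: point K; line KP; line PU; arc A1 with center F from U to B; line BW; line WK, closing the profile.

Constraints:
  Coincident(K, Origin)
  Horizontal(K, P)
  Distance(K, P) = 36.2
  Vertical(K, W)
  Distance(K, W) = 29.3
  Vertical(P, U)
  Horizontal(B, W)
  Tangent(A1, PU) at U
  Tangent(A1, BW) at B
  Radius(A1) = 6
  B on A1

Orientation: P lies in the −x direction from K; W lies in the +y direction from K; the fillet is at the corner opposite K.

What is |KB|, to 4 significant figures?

42.08

K is at the origin; K and P share the same y with |KP| = 36.2 and P on the −x side, so P = (-36.20, 0.000). KW is vertical with |KW| = 29.3 and W on the +y side, so W = (0.000, 29.30). The virtual corner opposite K is at (-36.20, 29.30). Tangency of A1 to PU means the radius FU is perpendicular to PU and since A1 is tangent to BW there, FB ⟂ BW, with radius 6.0, so the center F sits 6.0 in from both sides at F = (-30.20, 23.30). That places the tangent points at U = (-36.20, 23.30) on PU and B = (-30.20, 29.30) on BW. Then |KB| = |B − K| = 42.08.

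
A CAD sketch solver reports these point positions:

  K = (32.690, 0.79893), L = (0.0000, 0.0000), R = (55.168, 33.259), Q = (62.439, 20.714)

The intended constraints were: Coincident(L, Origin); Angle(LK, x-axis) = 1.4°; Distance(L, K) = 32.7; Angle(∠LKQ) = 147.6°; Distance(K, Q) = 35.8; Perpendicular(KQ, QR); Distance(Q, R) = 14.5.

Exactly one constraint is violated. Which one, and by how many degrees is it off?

Perpendicular(KQ, QR) — off by 3.70°.

L = (0.00, 0.00) ✓; LK at 1.400° ✓; |LK| = 32.70 ✓; ∠LKQ = 147.6° ✓; |KQ| = 35.80 ✓; ∠(KQ, QR) = 86.30° ✗; |QR| = 14.50 ✓.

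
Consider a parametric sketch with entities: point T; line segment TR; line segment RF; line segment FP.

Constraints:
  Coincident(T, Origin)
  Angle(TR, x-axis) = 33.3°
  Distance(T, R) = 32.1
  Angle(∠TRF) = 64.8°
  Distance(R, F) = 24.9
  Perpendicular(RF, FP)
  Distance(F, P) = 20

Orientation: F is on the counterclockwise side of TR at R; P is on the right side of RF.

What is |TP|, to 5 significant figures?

50.315

T is at the origin; TR runs at 33.3° with length 32.1, so R = 32.1·(cos 33.3°, sin 33.3°) = (26.829, 17.624). ∠TRF = 64.8°, so RF runs at 33.3° + (180° − 64.8°) = 148.50° from the x-axis; with |RF| = 24.9, F = R + 24.9·(cos 148.50°, sin 148.50°) = (5.5987, 30.634). RF ⟂ FP; with |FP| = 20.0 on the right of RF, P = F + 20.0·(0.52250, 0.85264) = (16.049, 47.687). Then |TP| = |P − T| = 50.315.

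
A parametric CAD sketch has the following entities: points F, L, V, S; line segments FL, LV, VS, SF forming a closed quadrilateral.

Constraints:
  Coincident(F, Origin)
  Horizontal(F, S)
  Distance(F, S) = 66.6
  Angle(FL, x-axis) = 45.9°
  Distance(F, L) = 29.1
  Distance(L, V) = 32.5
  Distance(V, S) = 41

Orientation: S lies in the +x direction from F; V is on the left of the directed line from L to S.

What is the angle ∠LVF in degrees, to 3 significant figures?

7.81°

Checks: |LV| = 32.50 ✓; |VS| = 41.00 ✓.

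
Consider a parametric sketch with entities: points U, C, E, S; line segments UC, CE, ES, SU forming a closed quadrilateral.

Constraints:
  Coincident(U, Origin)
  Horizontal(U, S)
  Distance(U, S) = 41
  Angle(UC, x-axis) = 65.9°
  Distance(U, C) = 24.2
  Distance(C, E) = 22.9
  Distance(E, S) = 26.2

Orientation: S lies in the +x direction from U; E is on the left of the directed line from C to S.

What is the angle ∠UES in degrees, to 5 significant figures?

71.386°

U is at the origin; U and S share the same y with |US| = 41.0 and S in +x, so S = (41.0, 0). UC runs at 65.9° with |UC| = 24.2, so C = (9.8816, 22.091). E is determined by |CE| = 22.9 and |ES| = 26.2 together: it lies at the intersection of circle(C, 22.9) and circle(S, 26.2). With |CS| = 38.162, the foot of the radical line on CS is 16.958 from C and the perpendicular offset is √(22.9² − 16.958²) = 15.389. Taking the left-of-CS solution: E = (32.618, 24.823).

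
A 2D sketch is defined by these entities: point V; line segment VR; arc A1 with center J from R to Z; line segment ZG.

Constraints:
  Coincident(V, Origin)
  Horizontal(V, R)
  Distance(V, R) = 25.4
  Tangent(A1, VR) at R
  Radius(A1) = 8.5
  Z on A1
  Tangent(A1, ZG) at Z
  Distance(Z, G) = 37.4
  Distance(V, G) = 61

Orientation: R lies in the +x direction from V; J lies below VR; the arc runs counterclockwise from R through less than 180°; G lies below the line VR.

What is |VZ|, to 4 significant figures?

23.86

Checks: |JZ| = 8.500 ✓; ∠(JZ, ZG) = 90.00° ✓; |ZG| = 37.40 ✓; |VG| = 61.00 ✓.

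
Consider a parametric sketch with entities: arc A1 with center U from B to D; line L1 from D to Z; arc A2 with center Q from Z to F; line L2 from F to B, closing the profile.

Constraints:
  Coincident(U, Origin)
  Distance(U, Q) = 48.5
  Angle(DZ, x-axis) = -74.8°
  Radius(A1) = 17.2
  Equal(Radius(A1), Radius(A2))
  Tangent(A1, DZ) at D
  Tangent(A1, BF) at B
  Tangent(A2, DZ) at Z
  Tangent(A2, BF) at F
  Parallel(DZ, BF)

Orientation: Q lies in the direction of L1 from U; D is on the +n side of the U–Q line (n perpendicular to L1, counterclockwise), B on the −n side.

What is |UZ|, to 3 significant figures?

51.5

The slot axis is L1's direction at -74.8°, so u = (cos -74.8°, sin -74.8°) = (0.262, -0.965) and n = (−sin -74.8°, cos -74.8°) = (0.965, 0.262). U is at the origin and Q lies 48.5 along u from U, so Q = 48.5·u = (12.7, -46.8). Tangency of A1 to both parallel lines with radius 17.2 puts D and B at U ± 17.2·n: D = (16.6, 4.51), B = (-16.6, -4.51). Equal radii place Z and F the same way about Q: Z = Q + 17.2·n = (29.3, -42.3), F = Q − 17.2·n = (-3.88, -51.3). Then |UZ| = |Z − U| = 51.5.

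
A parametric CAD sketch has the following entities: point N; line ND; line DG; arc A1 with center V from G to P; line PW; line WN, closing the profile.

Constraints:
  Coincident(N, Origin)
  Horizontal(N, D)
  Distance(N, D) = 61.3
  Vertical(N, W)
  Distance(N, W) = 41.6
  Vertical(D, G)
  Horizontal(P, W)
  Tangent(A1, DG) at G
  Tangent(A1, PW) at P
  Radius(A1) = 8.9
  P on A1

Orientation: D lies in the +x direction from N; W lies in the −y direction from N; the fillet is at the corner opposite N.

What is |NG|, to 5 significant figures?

69.476

N is at the origin; ND is horizontal with |ND| = 61.3 and D on the +x side, so D = (61.300, 0.0000). NW is vertical with |NW| = 41.6 and W on the −y side, so W = (0.0000, -41.600). The virtual corner opposite N is at (61.300, -41.600). The tangent condition forces VG to be normal to DG and A1 meets PW tangentially, so VP is at right angles to PW, with radius 8.9, so the center V sits 8.9 in from both sides at V = (52.400, -32.700). That places the tangent points at G = (61.300, -32.700) on DG and P = (52.400, -41.600) on PW. Then |NG| = |G − N| = 69.476.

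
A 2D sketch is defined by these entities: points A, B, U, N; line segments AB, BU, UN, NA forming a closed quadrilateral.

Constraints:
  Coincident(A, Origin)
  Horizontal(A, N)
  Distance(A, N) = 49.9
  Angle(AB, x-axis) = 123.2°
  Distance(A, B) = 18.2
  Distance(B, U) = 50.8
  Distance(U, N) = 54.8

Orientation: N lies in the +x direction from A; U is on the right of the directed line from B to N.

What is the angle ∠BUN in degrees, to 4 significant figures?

71.49°

Checks: |BU| = 50.80 ✓; |UN| = 54.80 ✓.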